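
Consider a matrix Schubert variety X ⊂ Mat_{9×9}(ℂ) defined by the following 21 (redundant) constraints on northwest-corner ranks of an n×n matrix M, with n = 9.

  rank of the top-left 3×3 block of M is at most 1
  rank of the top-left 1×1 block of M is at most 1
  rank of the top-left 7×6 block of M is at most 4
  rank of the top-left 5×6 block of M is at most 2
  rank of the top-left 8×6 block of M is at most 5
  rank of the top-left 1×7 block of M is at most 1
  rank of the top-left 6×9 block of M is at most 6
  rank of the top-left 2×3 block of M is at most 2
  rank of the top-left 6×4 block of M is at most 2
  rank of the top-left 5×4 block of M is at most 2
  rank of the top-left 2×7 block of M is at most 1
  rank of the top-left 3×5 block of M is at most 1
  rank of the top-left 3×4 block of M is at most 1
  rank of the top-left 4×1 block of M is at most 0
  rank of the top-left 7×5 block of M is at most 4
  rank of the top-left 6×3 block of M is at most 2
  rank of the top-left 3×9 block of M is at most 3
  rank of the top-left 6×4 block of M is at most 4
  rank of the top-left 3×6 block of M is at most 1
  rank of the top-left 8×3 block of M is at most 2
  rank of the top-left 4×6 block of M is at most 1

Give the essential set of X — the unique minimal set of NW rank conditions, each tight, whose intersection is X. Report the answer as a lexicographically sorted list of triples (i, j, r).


Reconstructing r_w from the 21 given conditions:

  R[1]: 0, 1, 1, 1, 1, 1, 1, 1, 1
  R[2]: 0, 1, 1, 1, 1, 1, 1, 2, 2
  R[3]: 0, 1, 1, 1, 1, 1, 2, 3, 3
  R[4]: 0, 1, 1, 1, 1, 1, 2, 3, 4
  R[5]: 1, 2, 2, 2, 2, 2, 3, 4, 5
  R[6]: 1, 2, 2, 2, 3, 3, 4, 5, 6
  R[7]: 1, 2, 2, 3, 4, 4, 5, 6, 7
  R[8]: 1, 2, 2, 3, 4, 5, 6, 7, 8
  R[9]: 1, 2, 3, 4, 5, 6, 7, 8, 9

second differences of R give the permutation w = (2, 8, 7, 9, 1, 5, 4, 6, 3).

5 SE-corners of the 21-cell Rothe diagram give Ess(w):

[(2, 7, 1), (4, 1, 0), (4, 6, 1), (6, 4, 2), (8, 3, 2)]


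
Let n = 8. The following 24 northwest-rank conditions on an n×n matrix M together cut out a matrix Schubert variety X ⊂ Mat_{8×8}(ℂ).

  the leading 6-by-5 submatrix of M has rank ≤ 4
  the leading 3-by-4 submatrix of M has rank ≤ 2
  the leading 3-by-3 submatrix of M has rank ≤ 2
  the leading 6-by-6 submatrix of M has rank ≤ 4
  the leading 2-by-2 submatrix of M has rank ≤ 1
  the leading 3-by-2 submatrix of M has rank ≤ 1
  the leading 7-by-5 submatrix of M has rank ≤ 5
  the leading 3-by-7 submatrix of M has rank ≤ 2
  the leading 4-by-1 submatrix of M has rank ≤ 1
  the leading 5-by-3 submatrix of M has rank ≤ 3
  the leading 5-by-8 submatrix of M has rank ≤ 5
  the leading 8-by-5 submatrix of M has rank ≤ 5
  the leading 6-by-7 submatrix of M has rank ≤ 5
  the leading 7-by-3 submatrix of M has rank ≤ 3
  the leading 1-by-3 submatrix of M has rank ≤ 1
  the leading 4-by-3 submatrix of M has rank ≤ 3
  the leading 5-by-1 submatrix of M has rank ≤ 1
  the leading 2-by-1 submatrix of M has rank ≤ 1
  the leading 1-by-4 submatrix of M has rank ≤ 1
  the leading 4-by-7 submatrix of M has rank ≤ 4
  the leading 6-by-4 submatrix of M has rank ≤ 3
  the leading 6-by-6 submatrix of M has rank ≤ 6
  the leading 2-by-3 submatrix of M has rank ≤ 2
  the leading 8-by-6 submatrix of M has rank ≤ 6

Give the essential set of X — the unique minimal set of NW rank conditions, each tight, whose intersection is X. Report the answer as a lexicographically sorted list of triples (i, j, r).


Propagating the 24 rank bounds to every northwest block:

  i=1: 1  1  1  1  1  1  1  1
  i=2: 1  1  2  2  2  2  2  2
  i=3: 1  1  2  2  2  2  2  3
  i=4: 1  2  3  3  3  3  3  4
  i=5: 1  2  3  3  4  4  4  5
  i=6: 1  2  3  3  4  4  5  6
  i=7: 1  2  3  4  5  5  6  7
  i=8: 1  2  3  4  5  6  7  8

so w = (1, 3, 8, 2, 5, 7, 4, 6).

Rothe diagram D(w) (9 cells), 4 SE-corners (essential conditions):

[(3, 2, 1), (3, 7, 2), (6, 4, 3), (6, 6, 4)]


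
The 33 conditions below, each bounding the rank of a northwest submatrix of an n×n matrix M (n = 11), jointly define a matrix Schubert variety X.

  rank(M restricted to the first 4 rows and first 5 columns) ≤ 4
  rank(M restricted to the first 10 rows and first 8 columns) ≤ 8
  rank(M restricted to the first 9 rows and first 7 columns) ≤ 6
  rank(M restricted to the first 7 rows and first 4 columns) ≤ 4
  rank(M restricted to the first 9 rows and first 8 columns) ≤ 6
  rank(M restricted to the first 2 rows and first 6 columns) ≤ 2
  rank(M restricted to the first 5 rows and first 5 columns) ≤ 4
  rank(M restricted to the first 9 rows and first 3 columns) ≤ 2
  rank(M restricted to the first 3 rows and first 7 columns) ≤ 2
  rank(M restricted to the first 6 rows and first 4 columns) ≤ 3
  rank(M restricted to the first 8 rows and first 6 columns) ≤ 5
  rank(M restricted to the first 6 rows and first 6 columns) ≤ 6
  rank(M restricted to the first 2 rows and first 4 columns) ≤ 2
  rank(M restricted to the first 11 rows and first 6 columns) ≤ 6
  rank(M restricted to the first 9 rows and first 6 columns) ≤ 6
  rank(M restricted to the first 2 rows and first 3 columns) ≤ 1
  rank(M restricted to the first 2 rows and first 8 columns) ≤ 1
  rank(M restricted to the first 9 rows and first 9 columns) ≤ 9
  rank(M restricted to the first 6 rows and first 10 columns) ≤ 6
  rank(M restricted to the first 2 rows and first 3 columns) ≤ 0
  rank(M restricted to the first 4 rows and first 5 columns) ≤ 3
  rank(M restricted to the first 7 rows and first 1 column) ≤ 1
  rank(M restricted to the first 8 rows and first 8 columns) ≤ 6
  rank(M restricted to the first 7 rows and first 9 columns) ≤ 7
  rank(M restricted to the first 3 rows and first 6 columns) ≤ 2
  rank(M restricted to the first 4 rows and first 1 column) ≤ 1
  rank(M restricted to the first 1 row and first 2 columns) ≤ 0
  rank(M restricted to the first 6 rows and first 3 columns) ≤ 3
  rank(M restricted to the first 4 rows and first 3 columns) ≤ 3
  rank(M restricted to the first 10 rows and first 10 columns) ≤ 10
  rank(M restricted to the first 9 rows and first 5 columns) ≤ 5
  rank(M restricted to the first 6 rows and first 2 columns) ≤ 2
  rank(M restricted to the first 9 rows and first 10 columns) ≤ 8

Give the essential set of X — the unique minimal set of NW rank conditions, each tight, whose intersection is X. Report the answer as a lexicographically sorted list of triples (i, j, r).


Rank table r_w(11×11) implied by the 33 constraints:

  0, 0, 0, 1, 1, 1, 1, 1, 1, 1, 1
  0, 0, 0, 1, 1, 1, 1, 1, 2, 2, 2
  1, 1, 1, 2, 2, 2, 2, 2, 3, 3, 3
  1, 2, 2, 3, 3, 3, 3, 3, 4, 4, 4
  1, 2, 2, 3, 4, 4, 4, 4, 5, 5, 5
  1, 2, 2, 3, 4, 5, 5, 5, 6, 6, 6
  1, 2, 2, 3, 4, 5, 6, 6, 7, 7, 7
  1, 2, 2, 3, 4, 5, 6, 6, 7, 8, 8
  1, 2, 2, 3, 4, 5, 6, 6, 7, 8, 9
  1, 2, 3, 4, 5, 6, 7, 7, 8, 9, 10
  1, 2, 3, 4, 5, 6, 7, 8, 9, 10, 11

hence w(1..11) = (4, 9, 1, 2, 5, 6, 7, 10, 11, 3, 8).

ℓ(w)=17; the 4 essential cells (i,j,r):

[(2, 3, 0), (2, 8, 1), (9, 3, 2), (9, 8, 6)]


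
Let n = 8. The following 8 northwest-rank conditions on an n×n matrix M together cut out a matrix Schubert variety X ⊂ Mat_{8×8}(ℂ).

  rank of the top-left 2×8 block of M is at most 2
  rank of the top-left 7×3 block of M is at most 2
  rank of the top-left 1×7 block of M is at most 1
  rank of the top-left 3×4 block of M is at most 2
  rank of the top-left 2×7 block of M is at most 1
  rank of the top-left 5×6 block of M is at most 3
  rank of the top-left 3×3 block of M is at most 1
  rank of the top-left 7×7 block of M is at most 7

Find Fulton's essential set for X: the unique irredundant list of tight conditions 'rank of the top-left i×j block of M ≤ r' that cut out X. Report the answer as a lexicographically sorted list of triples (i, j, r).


Propagating the 8 rank bounds to every northwest block:

  1  1  1  1  1  1  1  1
  1  1  1  1  1  1  1  2
  1  1  1  2  2  2  2  3
  1  2  2  3  3  3  3  4
  1  2  2  3  3  3  4  5
  1  2  2  3  4  4  5  6
  1  2  2  3  4  5  6  7
  1  2  3  4  5  6  7  8

hence w(1..8) = (1, 8, 4, 2, 7, 5, 6, 3).

|D(w)|=13, |Ess(w)|=4:

[(2, 7, 1), (3, 3, 1), (5, 6, 3), (7, 3, 2)]


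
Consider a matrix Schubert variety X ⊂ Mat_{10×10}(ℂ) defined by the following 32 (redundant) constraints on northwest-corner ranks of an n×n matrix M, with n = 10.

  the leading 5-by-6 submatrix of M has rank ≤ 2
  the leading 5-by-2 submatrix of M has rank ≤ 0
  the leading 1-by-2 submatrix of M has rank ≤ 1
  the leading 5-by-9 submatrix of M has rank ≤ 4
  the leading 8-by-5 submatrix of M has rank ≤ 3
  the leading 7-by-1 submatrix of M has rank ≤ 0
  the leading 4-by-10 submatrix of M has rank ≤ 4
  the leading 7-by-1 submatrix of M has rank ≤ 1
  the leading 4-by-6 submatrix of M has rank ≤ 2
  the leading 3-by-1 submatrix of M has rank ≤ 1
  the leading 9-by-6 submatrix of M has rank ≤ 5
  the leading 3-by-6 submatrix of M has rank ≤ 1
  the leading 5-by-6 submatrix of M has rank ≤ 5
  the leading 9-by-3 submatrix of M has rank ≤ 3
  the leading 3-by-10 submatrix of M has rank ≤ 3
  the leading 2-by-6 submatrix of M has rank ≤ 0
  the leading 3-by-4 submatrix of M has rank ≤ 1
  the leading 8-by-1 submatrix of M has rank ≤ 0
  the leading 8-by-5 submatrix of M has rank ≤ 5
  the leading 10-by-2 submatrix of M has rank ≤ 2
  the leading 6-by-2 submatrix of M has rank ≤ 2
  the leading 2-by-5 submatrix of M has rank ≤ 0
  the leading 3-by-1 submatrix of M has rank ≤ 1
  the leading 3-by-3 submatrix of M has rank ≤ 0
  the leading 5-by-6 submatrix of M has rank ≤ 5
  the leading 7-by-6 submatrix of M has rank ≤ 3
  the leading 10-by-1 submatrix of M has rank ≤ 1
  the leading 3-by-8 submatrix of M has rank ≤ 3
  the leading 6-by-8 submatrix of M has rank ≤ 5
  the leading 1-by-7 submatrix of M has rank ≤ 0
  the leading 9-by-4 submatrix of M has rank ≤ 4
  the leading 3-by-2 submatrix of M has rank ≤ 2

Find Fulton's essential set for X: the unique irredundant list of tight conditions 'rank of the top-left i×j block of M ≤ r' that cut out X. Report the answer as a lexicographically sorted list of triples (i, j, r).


Recovering R(i,j) via the rank-extension bound from the 32 conditions:

  i=1: 0 0 0 0 0 0 0 1 1 1
  i=2: 0 0 0 0 0 0 1 2 2 2
  i=3: 0 0 0 1 1 1 2 3 3 3
  i=4: 0 0 1 2 2 2 3 4 4 4
  i=5: 0 0 1 2 2 2 3 4 4 5
  i=6: 0 1 2 3 3 3 4 5 5 6
  i=7: 0 1 2 3 3 3 4 5 6 7
  i=8: 0 1 2 3 3 4 5 6 7 8
  i=9: 1 2 3 4 4 5 6 7 8 9
  i=10: 1 2 3 4 5 6 7 8 9 10

giving w = (8, 7, 4, 3, 10, 2, 9, 6, 1, 5) via Δ²R.

Fulton essential set (9 of the 29 Rothe cells):

[(1, 7, 0), (2, 6, 0), (3, 3, 0), (5, 2, 0), (5, 6, 2), (5, 9, 4), (7, 6, 3), (8, 1, 0), (8, 5, 3)]


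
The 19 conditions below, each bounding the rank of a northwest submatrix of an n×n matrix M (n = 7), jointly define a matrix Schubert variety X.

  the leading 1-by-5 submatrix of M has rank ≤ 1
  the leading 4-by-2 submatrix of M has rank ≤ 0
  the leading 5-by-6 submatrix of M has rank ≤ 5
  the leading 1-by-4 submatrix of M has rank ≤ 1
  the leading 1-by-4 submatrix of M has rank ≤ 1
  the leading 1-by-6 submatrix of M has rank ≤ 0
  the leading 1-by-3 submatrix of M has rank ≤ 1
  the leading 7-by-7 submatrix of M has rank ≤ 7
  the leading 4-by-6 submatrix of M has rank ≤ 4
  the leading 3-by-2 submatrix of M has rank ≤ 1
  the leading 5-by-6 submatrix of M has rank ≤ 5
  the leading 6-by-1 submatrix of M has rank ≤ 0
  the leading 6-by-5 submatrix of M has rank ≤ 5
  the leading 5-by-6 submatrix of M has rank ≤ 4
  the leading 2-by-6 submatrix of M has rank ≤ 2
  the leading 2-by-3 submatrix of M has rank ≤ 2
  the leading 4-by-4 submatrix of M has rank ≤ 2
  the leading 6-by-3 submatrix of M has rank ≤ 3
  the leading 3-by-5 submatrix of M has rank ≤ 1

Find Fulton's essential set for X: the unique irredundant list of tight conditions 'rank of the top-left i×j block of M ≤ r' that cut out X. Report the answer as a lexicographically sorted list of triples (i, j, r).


Recovering R(i,j) via the rank-extension bound from the 19 conditions:

  row 1: 0  0  0  0  0  0  1
  row 2: 0  0  1  1  1  1  2
  row 3: 0  0  1  1  1  2  3
  row 4: 0  0  1  2  2  3  4
  row 5: 0  1  2  3  3  4  5
  row 6: 0  1  2  3  4  5  6
  row 7: 1  2  3  4  5  6  7

giving w = (7, 3, 6, 4, 2, 5, 1) via Δ²R.

|D(w)|=16, |Ess(w)|=4:

[(1, 6, 0), (3, 5, 1), (4, 2, 0), (6, 1, 0)]


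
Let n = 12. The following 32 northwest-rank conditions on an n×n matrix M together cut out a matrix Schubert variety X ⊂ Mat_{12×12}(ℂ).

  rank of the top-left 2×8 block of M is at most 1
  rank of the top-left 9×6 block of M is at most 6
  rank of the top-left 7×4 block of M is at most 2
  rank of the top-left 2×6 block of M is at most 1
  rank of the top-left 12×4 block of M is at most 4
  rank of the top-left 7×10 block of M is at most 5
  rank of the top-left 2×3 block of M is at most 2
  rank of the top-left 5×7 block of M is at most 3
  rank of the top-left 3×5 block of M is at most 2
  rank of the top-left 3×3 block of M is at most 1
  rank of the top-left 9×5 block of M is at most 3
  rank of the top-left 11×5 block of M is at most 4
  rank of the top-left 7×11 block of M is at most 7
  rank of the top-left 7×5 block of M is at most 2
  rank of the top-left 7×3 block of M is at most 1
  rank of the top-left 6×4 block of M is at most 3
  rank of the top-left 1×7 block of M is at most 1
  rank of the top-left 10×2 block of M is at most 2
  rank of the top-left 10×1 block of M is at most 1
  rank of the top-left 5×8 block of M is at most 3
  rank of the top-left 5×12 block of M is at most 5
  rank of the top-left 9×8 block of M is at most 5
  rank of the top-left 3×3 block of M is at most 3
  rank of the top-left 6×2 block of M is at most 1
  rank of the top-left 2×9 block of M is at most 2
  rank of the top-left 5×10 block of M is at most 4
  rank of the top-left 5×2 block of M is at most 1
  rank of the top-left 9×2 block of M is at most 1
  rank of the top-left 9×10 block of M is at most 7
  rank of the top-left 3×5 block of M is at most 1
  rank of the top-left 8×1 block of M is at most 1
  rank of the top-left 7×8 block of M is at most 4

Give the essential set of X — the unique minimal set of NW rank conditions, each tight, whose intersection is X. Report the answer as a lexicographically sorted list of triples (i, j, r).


Recovering R(i,j) via the rank-extension bound from the 32 conditions:

  i=1: 1 1 1 1 1 1 1 1 1 1 1 1
  i=2: 1 1 1 1 1 1 1 1 2 2 2 2
  i=3: 1 1 1 1 1 2 2 2 3 3 3 3
  i=4: 1 1 1 2 2 3 3 3 4 4 4 4
  i=5: 1 1 1 2 2 3 3 3 4 4 5 5
  i=6: 1 1 1 2 2 3 4 4 5 5 6 6
  i=7: 1 1 1 2 2 3 4 4 5 5 6 7
  i=8: 1 1 2 3 3 4 5 5 6 6 7 8
  i=9: 1 1 2 3 3 4 5 5 6 7 8 9
  i=10: 1 2 3 4 4 5 6 6 7 8 9 10
  i=11: 1 2 3 4 4 5 6 7 8 9 10 11
  i=12: 1 2 3 4 5 6 7 8 9 10 11 12

hence w(1..12) = (1, 9, 6, 4, 11, 7, 12, 3, 10, 2, 8, 5).

Rothe diagram D(w) (32 cells), 12 SE-corners (essential conditions):

[(2, 8, 1), (3, 5, 1), (5, 8, 3), (5, 10, 4), (7, 3, 1), (7, 5, 2), (7, 8, 4), (7, 10, 5), (9, 2, 1), (9, 5, 3), (9, 8, 5), (11, 5, 4)]


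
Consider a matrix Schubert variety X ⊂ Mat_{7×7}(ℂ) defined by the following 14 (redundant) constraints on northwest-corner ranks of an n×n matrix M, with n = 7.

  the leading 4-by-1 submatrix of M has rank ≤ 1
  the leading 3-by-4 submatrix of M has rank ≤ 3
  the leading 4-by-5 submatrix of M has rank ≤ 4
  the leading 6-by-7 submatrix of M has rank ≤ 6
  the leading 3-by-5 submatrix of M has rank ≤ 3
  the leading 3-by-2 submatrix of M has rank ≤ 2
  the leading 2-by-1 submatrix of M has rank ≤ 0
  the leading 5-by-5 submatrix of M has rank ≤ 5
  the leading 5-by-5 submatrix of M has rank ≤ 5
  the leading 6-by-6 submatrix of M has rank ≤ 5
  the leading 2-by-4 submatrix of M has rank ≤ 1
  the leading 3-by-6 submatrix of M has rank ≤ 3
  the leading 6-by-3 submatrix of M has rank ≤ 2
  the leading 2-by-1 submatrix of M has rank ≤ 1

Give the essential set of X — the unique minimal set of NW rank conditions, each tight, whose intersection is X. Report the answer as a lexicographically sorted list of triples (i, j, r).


Recovering R(i,j) via the rank-extension bound from the 14 conditions:

  row 1: 0 | 1 | 1 | 1 | 1 | 1 | 1
  row 2: 0 | 1 | 1 | 1 | 2 | 2 | 2
  row 3: 1 | 2 | 2 | 2 | 3 | 3 | 3
  row 4: 1 | 2 | 2 | 3 | 4 | 4 | 4
  row 5: 1 | 2 | 2 | 3 | 4 | 5 | 5
  row 6: 1 | 2 | 2 | 3 | 4 | 5 | 6
  row 7: 1 | 2 | 3 | 4 | 5 | 6 | 7

giving w = (2, 5, 1, 4, 6, 7, 3) via Δ²R.

3 SE-corners of the 7-cell Rothe diagram give Ess(w):

[(2, 1, 0), (2, 4, 1), (6, 3, 2)]


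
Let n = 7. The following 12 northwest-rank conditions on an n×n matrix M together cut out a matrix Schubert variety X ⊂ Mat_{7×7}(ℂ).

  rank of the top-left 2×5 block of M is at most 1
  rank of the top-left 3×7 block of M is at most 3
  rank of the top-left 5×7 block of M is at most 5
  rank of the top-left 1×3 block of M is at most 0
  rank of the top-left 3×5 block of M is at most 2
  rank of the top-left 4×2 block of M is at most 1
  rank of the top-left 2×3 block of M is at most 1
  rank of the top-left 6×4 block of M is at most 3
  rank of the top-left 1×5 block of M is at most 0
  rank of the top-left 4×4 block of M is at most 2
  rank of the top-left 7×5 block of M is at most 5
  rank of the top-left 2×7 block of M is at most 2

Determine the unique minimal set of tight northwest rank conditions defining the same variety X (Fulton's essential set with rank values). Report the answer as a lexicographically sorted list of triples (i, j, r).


Reconstructing r_w from the 12 given conditions:

  i=1: 0 | 0 | 0 | 0 | 0 | 1 | 1
  i=2: 1 | 1 | 1 | 1 | 1 | 2 | 2
  i=3: 1 | 1 | 2 | 2 | 2 | 3 | 3
  i=4: 1 | 1 | 2 | 2 | 3 | 4 | 4
  i=5: 1 | 2 | 3 | 3 | 4 | 5 | 5
  i=6: 1 | 2 | 3 | 3 | 4 | 5 | 6
  i=7: 1 | 2 | 3 | 4 | 5 | 6 | 7

the unique w with this rank table is (6, 1, 3, 5, 2, 7, 4).

D(w) has 9 cells with 4 SE-corners; essential set:

[(1, 5, 0), (4, 2, 1), (4, 4, 2), (6, 4, 3)]


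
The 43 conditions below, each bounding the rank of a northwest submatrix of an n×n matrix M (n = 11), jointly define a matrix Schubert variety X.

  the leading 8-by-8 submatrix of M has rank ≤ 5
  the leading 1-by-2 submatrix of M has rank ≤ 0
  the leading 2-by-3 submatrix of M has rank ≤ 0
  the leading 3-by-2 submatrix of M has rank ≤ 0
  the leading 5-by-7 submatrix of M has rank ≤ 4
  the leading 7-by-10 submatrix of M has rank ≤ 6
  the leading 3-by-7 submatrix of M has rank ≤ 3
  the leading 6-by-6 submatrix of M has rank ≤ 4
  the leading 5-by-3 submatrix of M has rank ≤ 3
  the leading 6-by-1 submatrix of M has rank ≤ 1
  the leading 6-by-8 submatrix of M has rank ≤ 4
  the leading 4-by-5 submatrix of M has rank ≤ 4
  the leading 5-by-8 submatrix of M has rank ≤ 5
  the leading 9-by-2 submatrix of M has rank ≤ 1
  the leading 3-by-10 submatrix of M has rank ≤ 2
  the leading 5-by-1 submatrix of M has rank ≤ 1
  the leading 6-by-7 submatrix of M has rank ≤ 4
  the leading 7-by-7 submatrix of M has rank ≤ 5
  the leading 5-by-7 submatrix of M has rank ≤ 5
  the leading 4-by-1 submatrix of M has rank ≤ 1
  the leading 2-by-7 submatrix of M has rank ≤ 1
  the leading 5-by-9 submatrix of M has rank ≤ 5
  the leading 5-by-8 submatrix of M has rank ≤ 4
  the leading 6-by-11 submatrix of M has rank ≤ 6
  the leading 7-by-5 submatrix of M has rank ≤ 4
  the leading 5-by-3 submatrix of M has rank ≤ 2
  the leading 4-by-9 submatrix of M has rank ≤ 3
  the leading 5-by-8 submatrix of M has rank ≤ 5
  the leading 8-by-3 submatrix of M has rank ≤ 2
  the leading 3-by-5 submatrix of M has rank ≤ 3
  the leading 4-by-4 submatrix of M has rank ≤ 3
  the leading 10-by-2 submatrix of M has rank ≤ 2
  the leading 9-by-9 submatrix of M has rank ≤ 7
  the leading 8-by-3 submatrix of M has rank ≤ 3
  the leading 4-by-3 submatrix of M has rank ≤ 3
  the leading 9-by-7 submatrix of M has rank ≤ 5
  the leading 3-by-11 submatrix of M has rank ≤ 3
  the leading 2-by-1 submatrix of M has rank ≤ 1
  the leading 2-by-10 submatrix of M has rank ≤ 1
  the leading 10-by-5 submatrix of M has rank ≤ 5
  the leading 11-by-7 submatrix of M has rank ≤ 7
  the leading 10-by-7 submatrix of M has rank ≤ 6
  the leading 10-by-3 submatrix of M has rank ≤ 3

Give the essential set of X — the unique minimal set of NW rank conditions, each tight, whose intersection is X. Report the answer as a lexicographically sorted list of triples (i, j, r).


The tightest implied rank at each (i,j), from the 43 conditions:

  i=1: 0 0 0 1 1 1 1 1 1 1 1
  i=2: 0 0 0 1 1 1 1 1 1 1 2
  i=3: 0 0 1 2 2 2 2 2 2 2 3
  i=4: 1 1 2 3 3 3 3 3 3 3 4
  i=5: 1 1 2 3 4 4 4 4 4 4 5
  i=6: 1 1 2 3 4 4 4 4 5 5 6
  i=7: 1 1 2 3 4 5 5 5 6 6 7
  i=8: 1 1 2 3 4 5 5 5 6 7 8
  i=9: 1 1 2 3 4 5 5 6 7 8 9
  i=10: 1 2 3 4 5 6 6 7 8 9 10
  i=11: 1 2 3 4 5 6 7 8 9 10 11

hence w(1..11) = (4, 11, 3, 1, 5, 9, 6, 10, 8, 2, 7).

ℓ(w)=25; the 7 essential cells (i,j,r):

[(2, 3, 0), (2, 10, 1), (3, 2, 0), (6, 8, 4), (8, 8, 5), (9, 2, 1), (9, 7, 5)]


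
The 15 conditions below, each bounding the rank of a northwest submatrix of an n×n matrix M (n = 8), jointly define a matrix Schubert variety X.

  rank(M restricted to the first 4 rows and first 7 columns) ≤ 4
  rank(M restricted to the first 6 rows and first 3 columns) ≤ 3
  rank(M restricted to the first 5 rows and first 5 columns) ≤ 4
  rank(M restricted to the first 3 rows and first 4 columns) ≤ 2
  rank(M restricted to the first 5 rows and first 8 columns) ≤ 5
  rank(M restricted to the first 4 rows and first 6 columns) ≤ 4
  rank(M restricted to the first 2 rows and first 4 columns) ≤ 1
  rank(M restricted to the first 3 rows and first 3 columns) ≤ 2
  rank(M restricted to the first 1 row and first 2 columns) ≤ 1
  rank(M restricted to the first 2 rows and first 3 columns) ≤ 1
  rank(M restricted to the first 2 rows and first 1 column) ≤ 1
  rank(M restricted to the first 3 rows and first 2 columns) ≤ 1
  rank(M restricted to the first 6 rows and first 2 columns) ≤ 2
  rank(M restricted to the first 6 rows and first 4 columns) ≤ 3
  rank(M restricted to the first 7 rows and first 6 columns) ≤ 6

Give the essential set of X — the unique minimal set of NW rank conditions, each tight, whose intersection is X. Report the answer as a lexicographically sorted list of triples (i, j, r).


Propagating the 15 rank bounds to every northwest block:

  R[1]: 1 | 1 | 1 | 1 | 1 | 1 | 1 | 1
  R[2]: 1 | 1 | 1 | 1 | 2 | 2 | 2 | 2
  R[3]: 1 | 1 | 2 | 2 | 3 | 3 | 3 | 3
  R[4]: 1 | 2 | 3 | 3 | 4 | 4 | 4 | 4
  R[5]: 1 | 2 | 3 | 3 | 4 | 5 | 5 | 5
  R[6]: 1 | 2 | 3 | 3 | 4 | 5 | 6 | 6
  R[7]: 1 | 2 | 3 | 4 | 5 | 6 | 7 | 7
  R[8]: 1 | 2 | 3 | 4 | 5 | 6 | 7 | 8

the unique w with this rank table is (1, 5, 3, 2, 6, 7, 4, 8).

ℓ(w)=6; the 3 essential cells (i,j,r):

[(2, 4, 1), (3, 2, 1), (6, 4, 3)]


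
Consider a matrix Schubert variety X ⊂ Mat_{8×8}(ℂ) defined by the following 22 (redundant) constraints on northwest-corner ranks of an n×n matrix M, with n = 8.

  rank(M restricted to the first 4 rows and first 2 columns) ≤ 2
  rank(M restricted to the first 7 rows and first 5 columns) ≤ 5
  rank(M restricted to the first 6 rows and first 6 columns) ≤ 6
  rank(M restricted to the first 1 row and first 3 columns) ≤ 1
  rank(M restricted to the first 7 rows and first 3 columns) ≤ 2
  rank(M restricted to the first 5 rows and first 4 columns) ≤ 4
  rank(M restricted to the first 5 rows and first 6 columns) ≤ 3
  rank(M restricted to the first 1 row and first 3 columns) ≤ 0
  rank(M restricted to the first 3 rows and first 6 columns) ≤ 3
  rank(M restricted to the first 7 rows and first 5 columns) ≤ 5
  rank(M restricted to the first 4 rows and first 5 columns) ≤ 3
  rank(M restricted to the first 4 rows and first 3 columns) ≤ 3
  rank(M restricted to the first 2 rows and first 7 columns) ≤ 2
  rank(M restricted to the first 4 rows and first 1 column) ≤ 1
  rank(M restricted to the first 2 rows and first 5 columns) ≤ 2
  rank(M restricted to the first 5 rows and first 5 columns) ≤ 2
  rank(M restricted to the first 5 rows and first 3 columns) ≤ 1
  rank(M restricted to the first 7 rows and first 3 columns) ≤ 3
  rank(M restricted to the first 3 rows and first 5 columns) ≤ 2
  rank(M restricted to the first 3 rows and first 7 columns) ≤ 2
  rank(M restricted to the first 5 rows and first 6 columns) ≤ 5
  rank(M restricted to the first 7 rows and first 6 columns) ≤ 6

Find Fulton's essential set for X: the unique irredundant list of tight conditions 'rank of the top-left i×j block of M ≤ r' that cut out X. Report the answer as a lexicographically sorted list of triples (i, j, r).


Propagating the 22 rank bounds to every northwest block:

  0 0 0 1 1 1 1 1
  1 1 1 2 2 2 2 2
  1 1 1 2 2 2 2 3
  1 1 1 2 2 3 3 4
  1 1 1 2 2 3 4 5
  1 2 2 3 3 4 5 6
  1 2 2 3 4 5 6 7
  1 2 3 4 5 6 7 8

second differences of R give the permutation w = (4, 1, 8, 6, 7, 2, 5, 3).

|D(w)|=15, |Ess(w)|=5:

[(1, 3, 0), (3, 7, 2), (5, 3, 1), (5, 5, 2), (7, 3, 2)]


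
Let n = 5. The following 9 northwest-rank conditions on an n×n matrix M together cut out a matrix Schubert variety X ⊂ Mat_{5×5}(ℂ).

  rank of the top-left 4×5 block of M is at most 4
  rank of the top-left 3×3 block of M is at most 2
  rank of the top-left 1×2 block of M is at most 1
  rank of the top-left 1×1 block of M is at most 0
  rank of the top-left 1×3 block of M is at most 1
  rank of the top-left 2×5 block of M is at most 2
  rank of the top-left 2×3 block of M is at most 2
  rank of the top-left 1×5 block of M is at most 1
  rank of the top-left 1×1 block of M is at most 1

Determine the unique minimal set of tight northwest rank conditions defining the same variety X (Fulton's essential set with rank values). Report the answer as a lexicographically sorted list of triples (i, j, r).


Rank table r_w(5×5) implied by the 9 constraints:

  0 1 1 1 1
  1 2 2 2 2
  1 2 2 3 3
  1 2 3 4 4
  1 2 3 4 5

so w = (2, 1, 4, 3, 5).

ℓ(w)=2; the 2 essential cells (i,j,r):

[(1, 1, 0), (3, 3, 2)]


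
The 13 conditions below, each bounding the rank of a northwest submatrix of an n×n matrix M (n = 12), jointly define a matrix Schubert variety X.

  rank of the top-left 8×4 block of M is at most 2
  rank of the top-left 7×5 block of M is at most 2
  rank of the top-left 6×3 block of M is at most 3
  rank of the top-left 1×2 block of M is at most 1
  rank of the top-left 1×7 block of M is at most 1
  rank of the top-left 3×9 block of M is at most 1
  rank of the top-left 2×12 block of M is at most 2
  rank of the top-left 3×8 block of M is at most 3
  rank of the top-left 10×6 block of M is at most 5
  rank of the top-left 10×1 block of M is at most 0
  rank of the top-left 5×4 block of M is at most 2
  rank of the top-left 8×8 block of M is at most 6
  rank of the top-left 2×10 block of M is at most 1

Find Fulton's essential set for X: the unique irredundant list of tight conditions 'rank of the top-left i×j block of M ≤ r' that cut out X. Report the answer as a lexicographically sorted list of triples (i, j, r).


Rank table r_w(12×12) implied by the 13 constraints:

  row 1: 0 1 1 1 1 1 1 1 1 1 1 1
  row 2: 0 1 1 1 1 1 1 1 1 1 2 2
  row 3: 0 1 1 1 1 1 1 1 1 2 3 3
  row 4: 0 1 2 2 2 2 2 2 2 3 4 4
  row 5: 0 1 2 2 2 3 3 3 3 4 5 5
  row 6: 0 1 2 2 2 3 4 4 4 5 6 6
  row 7: 0 1 2 2 2 3 4 5 5 6 7 7
  row 8: 0 1 2 2 3 4 5 6 6 7 8 8
  row 9: 0 1 2 3 4 5 6 7 7 8 9 9
  row 10: 0 1 2 3 4 5 6 7 8 9 10 10
  row 11: 1 2 3 4 5 6 7 8 9 10 11 11
  row 12: 1 2 3 4 5 6 7 8 9 10 11 12

hence w(1..12) = (2, 11, 10, 3, 6, 7, 8, 5, 4, 9, 1, 12).

ℓ(w)=32; the 5 essential cells (i,j,r):

[(2, 10, 1), (3, 9, 1), (7, 5, 2), (8, 4, 2), (10, 1, 0)]


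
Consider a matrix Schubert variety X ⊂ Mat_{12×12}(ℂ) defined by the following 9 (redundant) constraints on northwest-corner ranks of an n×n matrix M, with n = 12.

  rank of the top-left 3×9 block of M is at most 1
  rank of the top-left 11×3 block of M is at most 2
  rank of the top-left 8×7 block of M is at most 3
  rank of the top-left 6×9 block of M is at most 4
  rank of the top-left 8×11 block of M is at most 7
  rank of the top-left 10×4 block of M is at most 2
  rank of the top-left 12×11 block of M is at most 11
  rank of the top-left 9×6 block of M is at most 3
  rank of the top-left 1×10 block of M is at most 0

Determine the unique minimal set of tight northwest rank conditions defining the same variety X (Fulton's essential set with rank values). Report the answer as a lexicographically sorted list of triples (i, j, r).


Propagating the 9 rank bounds to every northwest block:

  row 1: 0  0  0  0  0  0  0  0  0  0  1  1
  row 2: 1  1  1  1  1  1  1  1  1  1  2  2
  row 3: 1  1  1  1  1  1  1  1  1  2  3  3
  row 4: 1  2  2  2  2  2  2  2  2  3  4  4
  row 5: 1  2  2  2  3  3  3  3  3  4  5  5
  row 6: 1  2  2  2  3  3  3  4  4  5  6  6
  row 7: 1  2  2  2  3  3  3  4  5  6  7  7
  row 8: 1  2  2  2  3  3  3  4  5  6  7  8
  row 9: 1  2  2  2  3  3  4  5  6  7  8  9
  row 10: 1  2  2  2  3  4  5  6  7  8  9  10
  row 11: 1  2  2  3  4  5  6  7  8  9  10  11
  row 12: 1  2  3  4  5  6  7  8  9  10  11  12

so w = (11, 1, 10, 2, 5, 8, 9, 12, 7, 6, 4, 3).

Fulton essential set (6 of the 38 Rothe cells):

[(1, 10, 0), (3, 9, 1), (8, 7, 3), (9, 6, 3), (10, 4, 2), (11, 3, 2)]


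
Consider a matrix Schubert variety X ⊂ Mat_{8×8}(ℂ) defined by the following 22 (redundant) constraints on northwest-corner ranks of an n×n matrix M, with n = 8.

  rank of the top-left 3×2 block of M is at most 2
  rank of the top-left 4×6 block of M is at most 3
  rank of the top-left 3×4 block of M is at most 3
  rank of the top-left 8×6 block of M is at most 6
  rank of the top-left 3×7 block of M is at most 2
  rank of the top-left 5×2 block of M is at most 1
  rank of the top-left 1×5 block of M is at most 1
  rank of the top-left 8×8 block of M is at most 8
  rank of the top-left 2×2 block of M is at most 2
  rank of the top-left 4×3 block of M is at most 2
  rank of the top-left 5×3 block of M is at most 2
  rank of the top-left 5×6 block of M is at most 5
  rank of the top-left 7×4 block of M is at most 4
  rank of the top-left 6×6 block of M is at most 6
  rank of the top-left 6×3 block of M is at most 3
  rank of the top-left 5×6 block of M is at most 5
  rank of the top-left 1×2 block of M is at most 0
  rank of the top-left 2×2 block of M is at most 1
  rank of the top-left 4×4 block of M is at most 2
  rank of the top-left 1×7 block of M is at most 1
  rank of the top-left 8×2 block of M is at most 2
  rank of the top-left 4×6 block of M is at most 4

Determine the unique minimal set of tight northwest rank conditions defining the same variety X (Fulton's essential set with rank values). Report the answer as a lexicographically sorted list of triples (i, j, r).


The tightest implied rank at each (i,j), from the 22 conditions:

  i=1: 0, 0, 1, 1, 1, 1, 1, 1
  i=2: 1, 1, 2, 2, 2, 2, 2, 2
  i=3: 1, 1, 2, 2, 2, 2, 2, 3
  i=4: 1, 1, 2, 2, 3, 3, 3, 4
  i=5: 1, 1, 2, 3, 4, 4, 4, 5
  i=6: 1, 2, 3, 4, 5, 5, 5, 6
  i=7: 1, 2, 3, 4, 5, 6, 6, 7
  i=8: 1, 2, 3, 4, 5, 6, 7, 8

reading off 1-entries of Δ²R: w = (3, 1, 8, 5, 4, 2, 6, 7).

Rothe diagram D(w) (10 cells), 4 SE-corners (essential conditions):

[(1, 2, 0), (3, 7, 2), (4, 4, 2), (5, 2, 1)]


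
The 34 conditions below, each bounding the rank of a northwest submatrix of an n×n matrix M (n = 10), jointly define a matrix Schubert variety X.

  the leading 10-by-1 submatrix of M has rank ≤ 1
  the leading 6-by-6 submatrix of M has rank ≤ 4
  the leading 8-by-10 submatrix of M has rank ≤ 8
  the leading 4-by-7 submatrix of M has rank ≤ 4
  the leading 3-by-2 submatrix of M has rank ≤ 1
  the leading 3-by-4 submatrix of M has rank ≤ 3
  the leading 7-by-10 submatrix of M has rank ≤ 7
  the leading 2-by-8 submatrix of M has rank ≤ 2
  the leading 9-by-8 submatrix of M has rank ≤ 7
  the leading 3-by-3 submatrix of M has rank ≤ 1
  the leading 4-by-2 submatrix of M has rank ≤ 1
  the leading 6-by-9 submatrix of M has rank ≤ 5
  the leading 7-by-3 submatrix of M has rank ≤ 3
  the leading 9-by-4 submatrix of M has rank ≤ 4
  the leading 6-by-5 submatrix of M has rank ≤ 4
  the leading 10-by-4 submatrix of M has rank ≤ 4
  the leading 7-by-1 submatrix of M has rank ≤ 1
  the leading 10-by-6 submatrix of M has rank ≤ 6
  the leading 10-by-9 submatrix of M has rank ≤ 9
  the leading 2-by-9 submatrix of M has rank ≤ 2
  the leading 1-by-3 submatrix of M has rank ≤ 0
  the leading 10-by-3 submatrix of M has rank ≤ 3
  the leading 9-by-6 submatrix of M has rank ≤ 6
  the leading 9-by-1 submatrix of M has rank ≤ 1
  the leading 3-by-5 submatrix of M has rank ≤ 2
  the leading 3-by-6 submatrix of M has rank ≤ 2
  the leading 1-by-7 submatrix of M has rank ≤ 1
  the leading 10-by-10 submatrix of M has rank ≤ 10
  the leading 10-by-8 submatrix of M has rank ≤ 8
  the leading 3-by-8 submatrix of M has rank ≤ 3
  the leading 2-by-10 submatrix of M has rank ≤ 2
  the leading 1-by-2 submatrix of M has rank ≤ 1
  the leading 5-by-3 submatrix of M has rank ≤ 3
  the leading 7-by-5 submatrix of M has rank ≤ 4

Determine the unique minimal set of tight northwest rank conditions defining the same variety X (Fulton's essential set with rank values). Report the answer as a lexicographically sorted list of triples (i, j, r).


Computing R[i][j] = min implied NW-rank bound (n=10, 34 conditions):

  R[1]: 0 | 0 | 0 | 1 | 1 | 1 | 1 | 1 | 1 | 1
  R[2]: 1 | 1 | 1 | 2 | 2 | 2 | 2 | 2 | 2 | 2
  R[3]: 1 | 1 | 1 | 2 | 2 | 2 | 3 | 3 | 3 | 3
  R[4]: 1 | 1 | 2 | 3 | 3 | 3 | 4 | 4 | 4 | 4
  R[5]: 1 | 2 | 3 | 4 | 4 | 4 | 5 | 5 | 5 | 5
  R[6]: 1 | 2 | 3 | 4 | 4 | 4 | 5 | 5 | 5 | 6
  R[7]: 1 | 2 | 3 | 4 | 4 | 5 | 6 | 6 | 6 | 7
  R[8]: 1 | 2 | 3 | 4 | 5 | 6 | 7 | 7 | 7 | 8
  R[9]: 1 | 2 | 3 | 4 | 5 | 6 | 7 | 7 | 8 | 9
  R[10]: 1 | 2 | 3 | 4 | 5 | 6 | 7 | 8 | 9 | 10

second differences of R give the permutation w = (4, 1, 7, 3, 2, 10, 6, 5, 9, 8).

Fulton essential set (8 of the 14 Rothe cells):

[(1, 3, 0), (3, 3, 1), (3, 6, 2), (4, 2, 1), (6, 6, 4), (6, 9, 5), (7, 5, 4), (9, 8, 7)]


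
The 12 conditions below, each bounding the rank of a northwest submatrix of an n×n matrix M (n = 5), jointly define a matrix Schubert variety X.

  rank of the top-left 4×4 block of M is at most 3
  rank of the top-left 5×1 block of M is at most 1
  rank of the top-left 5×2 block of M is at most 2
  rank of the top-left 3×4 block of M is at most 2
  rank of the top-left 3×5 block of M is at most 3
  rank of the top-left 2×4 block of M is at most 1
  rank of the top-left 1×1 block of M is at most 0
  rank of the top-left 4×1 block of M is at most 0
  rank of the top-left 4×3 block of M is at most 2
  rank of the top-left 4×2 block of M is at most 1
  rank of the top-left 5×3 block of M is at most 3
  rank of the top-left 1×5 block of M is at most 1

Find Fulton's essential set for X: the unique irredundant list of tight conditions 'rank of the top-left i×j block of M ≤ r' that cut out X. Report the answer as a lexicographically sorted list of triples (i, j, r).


Propagating the 12 rank bounds to every northwest block:

  i=1: 0 1 1 1 1
  i=2: 0 1 1 1 2
  i=3: 0 1 2 2 3
  i=4: 0 1 2 3 4
  i=5: 1 2 3 4 5

second differences of R give the permutation w = (2, 5, 3, 4, 1).

|D(w)|=6, |Ess(w)|=2:

[(2, 4, 1), (4, 1, 0)]


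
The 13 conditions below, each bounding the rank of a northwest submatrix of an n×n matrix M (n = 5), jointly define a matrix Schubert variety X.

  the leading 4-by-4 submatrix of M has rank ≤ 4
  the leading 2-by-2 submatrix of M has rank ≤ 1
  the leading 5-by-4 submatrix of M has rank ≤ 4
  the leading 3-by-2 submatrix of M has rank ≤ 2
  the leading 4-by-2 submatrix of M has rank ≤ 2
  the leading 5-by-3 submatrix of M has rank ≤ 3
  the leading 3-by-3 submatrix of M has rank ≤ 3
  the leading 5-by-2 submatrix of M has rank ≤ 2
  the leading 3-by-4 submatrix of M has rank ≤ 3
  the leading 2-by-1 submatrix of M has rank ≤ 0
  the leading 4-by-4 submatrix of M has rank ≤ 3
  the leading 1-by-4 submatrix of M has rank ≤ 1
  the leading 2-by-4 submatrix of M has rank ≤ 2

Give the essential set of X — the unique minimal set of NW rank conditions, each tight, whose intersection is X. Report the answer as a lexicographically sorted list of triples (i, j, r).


The tightest implied rank at each (i,j), from the 13 conditions:

  R[1]: 0 1 1 1 1
  R[2]: 0 1 2 2 2
  R[3]: 1 2 3 3 3
  R[4]: 1 2 3 3 4
  R[5]: 1 2 3 4 5

giving w = (2, 3, 1, 5, 4) via Δ²R.

Fulton essential set (2 of the 3 Rothe cells):

[(2, 1, 0), (4, 4, 3)]


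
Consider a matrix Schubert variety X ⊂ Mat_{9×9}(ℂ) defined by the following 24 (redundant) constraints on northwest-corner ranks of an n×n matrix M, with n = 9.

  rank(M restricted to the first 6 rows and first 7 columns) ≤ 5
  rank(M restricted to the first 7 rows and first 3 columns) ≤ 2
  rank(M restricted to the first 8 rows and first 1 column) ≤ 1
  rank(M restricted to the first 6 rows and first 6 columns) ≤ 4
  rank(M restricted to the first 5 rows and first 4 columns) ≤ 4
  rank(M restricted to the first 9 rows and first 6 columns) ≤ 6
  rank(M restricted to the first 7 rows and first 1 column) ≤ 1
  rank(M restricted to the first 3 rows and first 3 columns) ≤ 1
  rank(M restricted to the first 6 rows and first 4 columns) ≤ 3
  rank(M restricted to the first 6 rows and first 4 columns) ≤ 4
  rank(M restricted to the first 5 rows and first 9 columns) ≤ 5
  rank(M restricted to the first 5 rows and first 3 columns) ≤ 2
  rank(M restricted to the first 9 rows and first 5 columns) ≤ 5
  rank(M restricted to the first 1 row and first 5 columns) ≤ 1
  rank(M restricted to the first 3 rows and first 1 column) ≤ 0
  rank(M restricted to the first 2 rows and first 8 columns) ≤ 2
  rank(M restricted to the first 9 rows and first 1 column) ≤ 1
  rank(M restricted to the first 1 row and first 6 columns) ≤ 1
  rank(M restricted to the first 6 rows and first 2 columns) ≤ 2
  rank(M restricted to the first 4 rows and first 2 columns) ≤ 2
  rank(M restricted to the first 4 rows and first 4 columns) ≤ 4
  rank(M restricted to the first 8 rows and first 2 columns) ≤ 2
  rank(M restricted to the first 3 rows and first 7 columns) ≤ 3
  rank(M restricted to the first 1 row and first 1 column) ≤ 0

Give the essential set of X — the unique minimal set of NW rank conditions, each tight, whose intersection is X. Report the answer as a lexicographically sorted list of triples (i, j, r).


Computing R[i][j] = min implied NW-rank bound (n=9, 24 conditions):

  R[1]: 0  1  1  1  1  1  1  1  1
  R[2]: 0  1  1  2  2  2  2  2  2
  R[3]: 0  1  1  2  3  3  3  3  3
  R[4]: 1  2  2  3  4  4  4  4  4
  R[5]: 1  2  2  3  4  4  5  5  5
  R[6]: 1  2  2  3  4  4  5  6  6
  R[7]: 1  2  2  3  4  5  6  7  7
  R[8]: 1  2  3  4  5  6  7  8  8
  R[9]: 1  2  3  4  5  6  7  8  9

second differences of R give the permutation w = (2, 4, 5, 1, 7, 8, 6, 3, 9).

ℓ(w)=10; the 4 essential cells (i,j,r):

[(3, 1, 0), (3, 3, 1), (6, 6, 4), (7, 3, 2)]


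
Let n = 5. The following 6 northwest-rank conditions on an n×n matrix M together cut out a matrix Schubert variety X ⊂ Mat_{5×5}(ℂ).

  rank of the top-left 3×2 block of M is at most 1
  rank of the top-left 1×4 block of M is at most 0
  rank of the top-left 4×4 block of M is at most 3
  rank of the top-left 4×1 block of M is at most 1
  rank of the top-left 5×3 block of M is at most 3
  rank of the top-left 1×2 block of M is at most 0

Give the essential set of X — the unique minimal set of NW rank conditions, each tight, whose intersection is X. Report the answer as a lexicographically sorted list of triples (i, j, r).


Recovering R(i,j) via the rank-extension bound from the 6 conditions:

  0 | 0 | 0 | 0 | 1
  1 | 1 | 1 | 1 | 2
  1 | 1 | 2 | 2 | 3
  1 | 2 | 3 | 3 | 4
  1 | 2 | 3 | 4 | 5

second differences of R give the permutation w = (5, 1, 3, 2, 4).

Fulton essential set (2 of the 5 Rothe cells):

[(1, 4, 0), (3, 2, 1)]
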